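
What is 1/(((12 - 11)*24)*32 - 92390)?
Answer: -1/91622 ≈ -1.0914e-5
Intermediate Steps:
1/(((12 - 11)*24)*32 - 92390) = 1/((1*24)*32 - 92390) = 1/(24*32 - 92390) = 1/(768 - 92390) = 1/(-91622) = -1/91622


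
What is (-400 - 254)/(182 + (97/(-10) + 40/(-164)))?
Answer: -268140/70543 ≈ -3.8011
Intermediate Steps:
(-400 - 254)/(182 + (97/(-10) + 40/(-164))) = -654/(182 + (97*(-⅒) + 40*(-1/164))) = -654/(182 + (-97/10 - 10/41)) = -654/(182 - 4077/410) = -654/70543/410 = -654*410/70543 = -268140/70543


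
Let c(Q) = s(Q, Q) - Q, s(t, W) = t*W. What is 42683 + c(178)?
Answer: 74189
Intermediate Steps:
s(t, W) = W*t
c(Q) = Q² - Q (c(Q) = Q*Q - Q = Q² - Q)
42683 + c(178) = 42683 + 178*(-1 + 178) = 42683 + 178*177 = 42683 + 31506 = 74189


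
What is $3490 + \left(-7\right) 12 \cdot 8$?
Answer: $2818$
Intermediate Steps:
$3490 + \left(-7\right) 12 \cdot 8 = 3490 - 672 = 2818$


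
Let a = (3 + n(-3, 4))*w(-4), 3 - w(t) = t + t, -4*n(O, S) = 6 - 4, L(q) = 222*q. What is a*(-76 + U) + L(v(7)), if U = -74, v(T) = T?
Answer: -2571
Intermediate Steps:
n(O, S) = -½ (n(O, S) = -(6 - 4)/4 = -¼*2 = -½)
w(t) = 3 - 2*t (w(t) = 3 - (t + t) = 3 - 2*t)
a = 55/2 (a = (3 - ½)*(3 - 2*(-4)) = 5*(3 + 8)/2 = (5/2)*11 = 55/2 ≈ 27.500)
a*(-76 + U) + L(v(7)) = 55*(-76 - 74)/2 + 222*7 = (55/2)*(-150) + 1554 = -4125 + 1554 = -2571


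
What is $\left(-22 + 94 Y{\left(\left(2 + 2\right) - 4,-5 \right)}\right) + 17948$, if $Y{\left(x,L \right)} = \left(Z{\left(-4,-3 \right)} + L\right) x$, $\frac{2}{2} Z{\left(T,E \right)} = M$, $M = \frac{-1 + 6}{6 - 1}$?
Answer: $17926$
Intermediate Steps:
$M = 1$ ($M = \frac{5}{5} = 5 \cdot \frac{1}{5} = 1$)
$Z{\left(T,E \right)} = 1$
$Y{\left(x,L \right)} = x \left(1 + L\right)$ ($Y{\left(x,L \right)} = \left(1 + L\right) x = x \left(1 + L\right)$)
$\left(-22 + 94 Y{\left(\left(2 + 2\right) - 4,-5 \right)}\right) + 17948 = \left(-22 + 94 \left(\left(2 + 2\right) - 4\right) \left(1 - 5\right)\right) + 17948 = \left(-22 + 94 \left(4 - 4\right) \left(-4\right)\right) + 17948 = \left(-22 + 94 \cdot 0 \left(-4\right)\right) + 17948 = \left(-22 + 94 \cdot 0\right) + 17948 = \left(-22 + 0\right) + 17948 = -22 + 17948 = 17926$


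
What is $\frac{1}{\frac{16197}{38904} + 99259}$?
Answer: $\frac{12968}{1287196111} \approx 1.0075 \cdot 10^{-5}$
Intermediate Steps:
$\frac{1}{\frac{16197}{38904} + 99259} = \frac{1}{16197 \cdot \frac{1}{38904} + 99259} = \frac{1}{\frac{5399}{12968} + 99259} = \frac{1}{\frac{1287196111}{12968}} = \frac{12968}{1287196111}$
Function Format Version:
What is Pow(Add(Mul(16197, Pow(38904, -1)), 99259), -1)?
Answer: Rational(12968, 1287196111) ≈ 1.0075e-5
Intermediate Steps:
Pow(Add(Mul(16197, Pow(38904, -1)), 99259), -1) = Pow(Add(Mul(16197, Rational(1, 38904)), 99259), -1) = Pow(Add(Rational(5399, 12968), 99259), -1) = Pow(Rational(1287196111, 12968), -1) = Rational(12968, 1287196111)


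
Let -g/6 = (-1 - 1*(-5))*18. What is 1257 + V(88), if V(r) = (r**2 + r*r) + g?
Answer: 16313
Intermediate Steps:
g = -432 (g = -6*(-1 - 1*(-5))*18 = -6*(-1 + 5)*18 = -24*18 = -6*72 = -432)
V(r) = -432 + 2*r**2 (V(r) = (r**2 + r*r) - 432 = (r**2 + r**2) - 432 = 2*r**2 - 432 = -432 + 2*r**2)
1257 + V(88) = 1257 + (-432 + 2*88**2) = 1257 + (-432 + 2*7744) = 1257 + (-432 + 15488) = 1257 + 15056 = 16313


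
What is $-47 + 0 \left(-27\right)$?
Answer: $-47$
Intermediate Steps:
$-47 + 0 \left(-27\right) = -47 + 0 = -47$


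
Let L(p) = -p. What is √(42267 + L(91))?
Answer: 8*√659 ≈ 205.37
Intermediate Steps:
√(42267 + L(91)) = √(42267 - 1*91) = √(42267 - 91) = √42176 = 8*√659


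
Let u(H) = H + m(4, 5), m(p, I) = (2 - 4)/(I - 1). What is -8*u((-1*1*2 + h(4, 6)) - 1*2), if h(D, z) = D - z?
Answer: 52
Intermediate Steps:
m(p, I) = -2/(-1 + I)
u(H) = -½ + H (u(H) = H - 2/(-1 + 5) = H - 2/4 = H - 2*¼ = H - ½ = -½ + H)
-8*u((-1*1*2 + h(4, 6)) - 1*2) = -8*(-½ + ((-1*1*2 + (4 - 1*6)) - 1*2)) = -8*(-½ + ((-1*2 + (4 - 6)) - 2)) = -8*(-½ + ((-2 - 2) - 2)) = -8*(-½ + (-4 - 2)) = -8*(-½ - 6) = -8*(-13/2) = 52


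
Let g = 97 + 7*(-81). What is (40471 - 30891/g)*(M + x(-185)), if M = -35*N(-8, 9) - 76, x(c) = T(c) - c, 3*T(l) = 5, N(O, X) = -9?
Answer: 24329737297/1410 ≈ 1.7255e+7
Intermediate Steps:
T(l) = 5/3 (T(l) = (⅓)*5 = 5/3)
g = -470 (g = 97 - 567 = -470)
x(c) = 5/3 - c
M = 239 (M = -35*(-9) - 76 = 315 - 76 = 239)
(40471 - 30891/g)*(M + x(-185)) = (40471 - 30891/(-470))*(239 + (5/3 - 1*(-185))) = (40471 - 30891*(-1/470))*(239 + (5/3 + 185)) = (40471 + 30891/470)*(239 + 560/3) = (19052261/470)*(1277/3) = 24329737297/1410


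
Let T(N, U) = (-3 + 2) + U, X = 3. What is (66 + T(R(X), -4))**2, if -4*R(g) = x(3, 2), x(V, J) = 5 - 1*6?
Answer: 3721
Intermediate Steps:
x(V, J) = -1 (x(V, J) = 5 - 6 = -1)
R(g) = 1/4 (R(g) = -1/4*(-1) = 1/4)
T(N, U) = -1 + U
(66 + T(R(X), -4))**2 = (66 + (-1 - 4))**2 = (66 - 5)**2 = 61**2 = 3721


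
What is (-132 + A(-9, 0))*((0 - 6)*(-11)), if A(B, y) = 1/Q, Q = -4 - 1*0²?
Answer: -17457/2 ≈ -8728.5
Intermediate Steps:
Q = -4 (Q = -4 - 1*0 = -4 + 0 = -4)
A(B, y) = -¼ (A(B, y) = 1/(-4) = -¼)
(-132 + A(-9, 0))*((0 - 6)*(-11)) = (-132 - ¼)*((0 - 6)*(-11)) = -(-1587)*(-11)/2 = -529/4*66 = -17457/2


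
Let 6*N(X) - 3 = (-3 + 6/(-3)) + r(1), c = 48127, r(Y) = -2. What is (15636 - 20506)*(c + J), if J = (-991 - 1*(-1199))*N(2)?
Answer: -701109550/3 ≈ -2.3370e+8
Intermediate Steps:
N(X) = -⅔ (N(X) = ½ + ((-3 + 6/(-3)) - 2)/6 = ½ + ((-3 + 6*(-⅓)) - 2)/6 = ½ + ((-3 - 2) - 2)/6 = ½ + (-5 - 2)/6 = ½ + (⅙)*(-7) = ½ - 7/6 = -⅔)
J = -416/3 (J = (-991 - 1*(-1199))*(-⅔) = (-991 + 1199)*(-⅔) = 208*(-⅔) = -416/3 ≈ -138.67)
(15636 - 20506)*(c + J) = (15636 - 20506)*(48127 - 416/3) = -4870*143965/3 = -701109550/3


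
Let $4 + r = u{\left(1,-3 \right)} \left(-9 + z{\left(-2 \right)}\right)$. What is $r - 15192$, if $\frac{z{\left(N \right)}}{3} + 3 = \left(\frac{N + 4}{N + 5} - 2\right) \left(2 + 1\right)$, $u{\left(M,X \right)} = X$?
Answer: $-15106$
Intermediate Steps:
$z{\left(N \right)} = -27 + \frac{9 \left(4 + N\right)}{5 + N}$ ($z{\left(N \right)} = -9 + 3 \left(\frac{N + 4}{N + 5} - 2\right) \left(2 + 1\right) = -9 + 3 \left(\frac{4 + N}{5 + N} - 2\right) 3 = -9 + 3 \left(-2 + \frac{4 + N}{5 + N}\right) 3 = -9 + 3 \left(-6 + \frac{3 \left(4 + N\right)}{5 + N}\right) = -9 + \left(-18 + \frac{9 \left(4 + N\right)}{5 + N}\right) = -27 + \frac{9 \left(4 + N\right)}{5 + N}$)
$r = 86$ ($r = -4 - 3 \left(-9 + \frac{9 \left(-11 - -4\right)}{5 - 2}\right) = -4 - 3 \left(-9 + \frac{9 \left(-11 + 4\right)}{3}\right) = -4 - 3 \left(-9 + 9 \cdot \frac{1}{3} \left(-7\right)\right) = -4 - 3 \left(-9 - 21\right) = -4 - -90 = -4 + 90 = 86$)
$r - 15192 = 86 - 15192 = -15106$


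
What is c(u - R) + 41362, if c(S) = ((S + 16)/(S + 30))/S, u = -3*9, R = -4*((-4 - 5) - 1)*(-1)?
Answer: 23121387/559 ≈ 41362.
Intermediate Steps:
R = -40 (R = -4*(-9 - 1)*(-1) = -4*(-10)*(-1) = 40*(-1) = -40)
u = -27
c(S) = (16 + S)/(S*(30 + S)) (c(S) = ((16 + S)/(30 + S))/S = (16 + S)/(S*(30 + S)))
c(u - R) + 41362 = (16 + (-27 - 1*(-40)))/((-27 - 1*(-40))*(30 + (-27 - 1*(-40)))) + 41362 = (16 + (-27 + 40))/((-27 + 40)*(30 + (-27 + 40))) + 41362 = (16 + 13)/(13*(30 + 13)) + 41362 = (1/13)*29/43 + 41362 = (1/13)*(1/43)*29 + 41362 = 29/559 + 41362 = 23121387/559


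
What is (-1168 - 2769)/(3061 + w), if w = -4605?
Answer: 3937/1544 ≈ 2.5499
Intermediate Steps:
(-1168 - 2769)/(3061 + w) = (-1168 - 2769)/(3061 - 4605) = -3937/(-1544) = -3937*(-1/1544) = 3937/1544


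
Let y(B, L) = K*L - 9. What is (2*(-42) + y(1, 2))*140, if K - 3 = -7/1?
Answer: -14140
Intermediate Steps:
K = -4 (K = 3 - 7/1 = 3 - 7*1 = 3 - 7 = -4)
y(B, L) = -9 - 4*L (y(B, L) = -4*L - 9 = -9 - 4*L)
(2*(-42) + y(1, 2))*140 = (2*(-42) + (-9 - 4*2))*140 = (-84 + (-9 - 8))*140 = (-84 - 17)*140 = -101*140 = -14140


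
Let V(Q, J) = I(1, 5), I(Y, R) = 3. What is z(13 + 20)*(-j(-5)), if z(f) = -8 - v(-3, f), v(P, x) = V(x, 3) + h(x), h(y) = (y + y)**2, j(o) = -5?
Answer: -21835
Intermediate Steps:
V(Q, J) = 3
h(y) = 4*y**2 (h(y) = (2*y)**2 = 4*y**2)
v(P, x) = 3 + 4*x**2
z(f) = -11 - 4*f**2 (z(f) = -8 - (3 + 4*f**2) = -8 + (-3 - 4*f**2) = -11 - 4*f**2)
z(13 + 20)*(-j(-5)) = (-11 - 4*(13 + 20)**2)*(-1*(-5)) = (-11 - 4*33**2)*5 = (-11 - 4*1089)*5 = (-11 - 4356)*5 = -4367*5 = -21835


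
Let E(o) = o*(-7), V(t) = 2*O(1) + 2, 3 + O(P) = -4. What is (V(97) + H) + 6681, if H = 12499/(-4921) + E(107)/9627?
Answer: 315816306721/47374467 ≈ 6666.4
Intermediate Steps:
O(P) = -7 (O(P) = -3 - 4 = -7)
V(t) = -12 (V(t) = 2*(-7) + 2 = -14 + 2 = -12)
E(o) = -7*o
H = -124013702/47374467 (H = 12499/(-4921) - 7*107/9627 = 12499*(-1/4921) - 749*1/9627 = -12499/4921 - 749/9627 = -124013702/47374467 ≈ -2.6177)
(V(97) + H) + 6681 = (-12 - 124013702/47374467) + 6681 = -692507306/47374467 + 6681 = 315816306721/47374467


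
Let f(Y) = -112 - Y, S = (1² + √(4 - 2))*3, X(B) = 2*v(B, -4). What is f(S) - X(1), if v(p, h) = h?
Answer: -107 - 3*√2 ≈ -111.24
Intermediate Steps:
X(B) = -8 (X(B) = 2*(-4) = -8)
S = 3 + 3*√2 (S = (1 + √2)*3 = 3 + 3*√2 ≈ 7.2426)
f(S) - X(1) = (-112 - (3 + 3*√2)) - 1*(-8) = (-112 + (-3 - 3*√2)) + 8 = (-115 - 3*√2) + 8 = -107 - 3*√2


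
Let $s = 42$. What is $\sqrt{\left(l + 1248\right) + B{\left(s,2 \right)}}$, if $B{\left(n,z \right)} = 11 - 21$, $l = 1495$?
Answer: $\sqrt{2733} \approx 52.278$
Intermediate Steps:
$B{\left(n,z \right)} = -10$
$\sqrt{\left(l + 1248\right) + B{\left(s,2 \right)}} = \sqrt{\left(1495 + 1248\right) - 10} = \sqrt{2743 - 10} = \sqrt{2733}$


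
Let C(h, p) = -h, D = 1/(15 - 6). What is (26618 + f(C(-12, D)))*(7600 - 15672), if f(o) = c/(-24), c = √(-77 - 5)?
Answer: -214860496 + 1009*I*√82/3 ≈ -2.1486e+8 + 3045.6*I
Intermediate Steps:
D = ⅑ (D = 1/9 = ⅑ ≈ 0.11111)
c = I*√82 (c = √(-82) = I*√82 ≈ 9.0554*I)
f(o) = -I*√82/24 (f(o) = (I*√82)/(-24) = (I*√82)*(-1/24) = -I*√82/24)
(26618 + f(C(-12, D)))*(7600 - 15672) = (26618 - I*√82/24)*(7600 - 15672) = (26618 - I*√82/24)*(-8072) = -214860496 + 1009*I*√82/3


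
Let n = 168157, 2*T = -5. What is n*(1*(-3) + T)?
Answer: -1849727/2 ≈ -9.2486e+5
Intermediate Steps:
T = -5/2 (T = (½)*(-5) = -5/2 ≈ -2.5000)
n*(1*(-3) + T) = 168157*(1*(-3) - 5/2) = 168157*(-3 - 5/2) = 168157*(-11/2) = -1849727/2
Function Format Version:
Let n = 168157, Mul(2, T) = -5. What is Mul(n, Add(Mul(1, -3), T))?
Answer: Rational(-1849727, 2) ≈ -9.2486e+5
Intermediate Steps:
T = Rational(-5, 2) (T = Mul(Rational(1, 2), -5) = Rational(-5, 2) ≈ -2.5000)
Mul(n, Add(Mul(1, -3), T)) = Mul(168157, Add(Mul(1, -3), Rational(-5, 2))) = Mul(168157, Add(-3, Rational(-5, 2))) = Mul(168157, Rational(-11, 2)) = Rational(-1849727, 2)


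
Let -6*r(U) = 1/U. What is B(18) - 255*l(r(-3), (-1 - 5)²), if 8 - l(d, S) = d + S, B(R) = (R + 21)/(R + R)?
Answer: 28621/4 ≈ 7155.3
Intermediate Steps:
r(U) = -1/(6*U)
B(R) = (21 + R)/(2*R) (B(R) = (21 + R)/((2*R)) = (21 + R)*(1/(2*R)) = (21 + R)/(2*R))
l(d, S) = 8 - S - d (l(d, S) = 8 - (d + S) = 8 - (S + d) = 8 + (-S - d) = 8 - S - d)
B(18) - 255*l(r(-3), (-1 - 5)²) = (½)*(21 + 18)/18 - 255*(8 - (-1 - 5)² - (-1)/(6*(-3))) = (½)*(1/18)*39 - 255*(8 - 1*(-6)² - (-1)*(-1)/(6*3)) = 13/12 - 255*(8 - 1*36 - 1*1/18) = 13/12 - 255*(8 - 36 - 1/18) = 13/12 - 255*(-505/18) = 13/12 + 42925/6 = 28621/4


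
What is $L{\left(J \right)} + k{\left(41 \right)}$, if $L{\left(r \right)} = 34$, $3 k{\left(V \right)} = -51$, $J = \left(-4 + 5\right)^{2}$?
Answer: $17$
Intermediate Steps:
$J = 1$ ($J = 1^{2} = 1$)
$k{\left(V \right)} = -17$ ($k{\left(V \right)} = \frac{1}{3} \left(-51\right) = -17$)
$L{\left(J \right)} + k{\left(41 \right)} = 34 - 17 = 17$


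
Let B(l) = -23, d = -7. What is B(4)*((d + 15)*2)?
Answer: -368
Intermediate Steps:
B(4)*((d + 15)*2) = -23*(-7 + 15)*2 = -184*2 = -23*16 = -368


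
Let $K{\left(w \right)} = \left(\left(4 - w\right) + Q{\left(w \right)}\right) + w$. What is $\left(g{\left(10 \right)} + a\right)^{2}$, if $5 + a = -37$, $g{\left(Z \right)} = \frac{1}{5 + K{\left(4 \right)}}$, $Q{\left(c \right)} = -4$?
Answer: $\frac{43681}{25} \approx 1747.2$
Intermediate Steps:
$K{\left(w \right)} = 0$ ($K{\left(w \right)} = \left(\left(4 - w\right) - 4\right) + w = - w + w = 0$)
$g{\left(Z \right)} = \frac{1}{5}$ ($g{\left(Z \right)} = \frac{1}{5 + 0} = \frac{1}{5}$)
$a = -42$ ($a = -5 - 37 = -42$)
$\left(g{\left(10 \right)} + a\right)^{2} = \left(\frac{1}{5} - 42\right)^{2} = \left(- \frac{209}{5}\right)^{2} = \frac{43681}{25}$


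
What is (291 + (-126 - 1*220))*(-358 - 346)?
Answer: 38720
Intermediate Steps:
(291 + (-126 - 1*220))*(-358 - 346) = (291 + (-126 - 220))*(-704) = (291 - 346)*(-704) = -55*(-704) = 38720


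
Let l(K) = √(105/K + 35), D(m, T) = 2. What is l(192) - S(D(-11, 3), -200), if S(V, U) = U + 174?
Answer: 26 + 5*√91/8 ≈ 31.962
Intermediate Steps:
S(V, U) = 174 + U
l(K) = √(35 + 105/K)
l(192) - S(D(-11, 3), -200) = √(35 + 105/192) - (174 - 200) = √(35 + 105*(1/192)) - 1*(-26) = √(35 + 35/64) + 26 = √(2275/64) + 26 = 5*√91/8 + 26 = 26 + 5*√91/8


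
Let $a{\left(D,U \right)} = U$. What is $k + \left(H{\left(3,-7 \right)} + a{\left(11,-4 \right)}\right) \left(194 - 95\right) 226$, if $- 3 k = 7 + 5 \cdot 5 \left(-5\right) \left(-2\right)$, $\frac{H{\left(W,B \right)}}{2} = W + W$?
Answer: $\frac{536719}{3} \approx 1.7891 \cdot 10^{5}$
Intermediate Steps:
$H{\left(W,B \right)} = 4 W$ ($H{\left(W,B \right)} = 2 \left(W + W\right) = 2 \cdot 2 W = 4 W$)
$k = - \frac{257}{3}$ ($k = - \frac{7 + 5 \cdot 5 \left(-5\right) \left(-2\right)}{3} = - \frac{7 + 25 \left(-5\right) \left(-2\right)}{3} = - \frac{7 - -250}{3} = - \frac{7 + 250}{3} = \left(- \frac{1}{3}\right) 257 = - \frac{257}{3} \approx -85.667$)
$k + \left(H{\left(3,-7 \right)} + a{\left(11,-4 \right)}\right) \left(194 - 95\right) 226 = - \frac{257}{3} + \left(4 \cdot 3 - 4\right) \left(194 - 95\right) 226 = - \frac{257}{3} + \left(12 - 4\right) 99 \cdot 226 = - \frac{257}{3} + 8 \cdot 99 \cdot 226 = - \frac{257}{3} + 792 \cdot 226 = - \frac{257}{3} + 178992 = \frac{536719}{3}$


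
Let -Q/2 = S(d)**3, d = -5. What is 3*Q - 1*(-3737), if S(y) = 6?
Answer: 2441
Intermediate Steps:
Q = -432 (Q = -2*6**3 = -2*216 = -432)
3*Q - 1*(-3737) = 3*(-432) - 1*(-3737) = -1296 + 3737 = 2441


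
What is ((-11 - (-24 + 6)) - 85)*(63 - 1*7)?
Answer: -4368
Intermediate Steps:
((-11 - (-24 + 6)) - 85)*(63 - 1*7) = ((-11 - 1*(-18)) - 85)*(63 - 7) = ((-11 + 18) - 85)*56 = (7 - 85)*56 = -78*56 = -4368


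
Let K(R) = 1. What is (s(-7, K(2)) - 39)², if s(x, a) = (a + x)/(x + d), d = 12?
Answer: 40401/25 ≈ 1616.0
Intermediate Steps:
s(x, a) = (a + x)/(12 + x) (s(x, a) = (a + x)/(x + 12) = (a + x)/(12 + x))
(s(-7, K(2)) - 39)² = ((1 - 7)/(12 - 7) - 39)² = (-6/5 - 39)² = (-201/5)² = 40401/25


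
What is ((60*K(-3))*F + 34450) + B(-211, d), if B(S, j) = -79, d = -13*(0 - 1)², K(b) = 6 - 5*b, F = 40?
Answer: 84771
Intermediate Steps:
d = -13 (d = -13*(-1)² = -13*1 = -13)
((60*K(-3))*F + 34450) + B(-211, d) = ((60*(6 - 5*(-3)))*40 + 34450) - 79 = ((60*(6 + 15))*40 + 34450) - 79 = ((60*21)*40 + 34450) - 79 = (1260*40 + 34450) - 79 = (50400 + 34450) - 79 = 84850 - 79 = 84771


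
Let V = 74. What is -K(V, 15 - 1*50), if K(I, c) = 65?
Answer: -65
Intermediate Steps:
-K(V, 15 - 1*50) = -1*65 = -65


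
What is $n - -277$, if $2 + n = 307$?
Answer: $582$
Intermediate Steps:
$n = 305$ ($n = -2 + 307 = 305$)
$n - -277 = 305 - -277 = 305 + 277 = 582$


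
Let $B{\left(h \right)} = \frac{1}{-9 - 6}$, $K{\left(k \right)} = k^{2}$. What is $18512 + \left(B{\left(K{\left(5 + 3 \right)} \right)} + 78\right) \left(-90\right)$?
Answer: $11498$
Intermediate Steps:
$B{\left(h \right)} = - \frac{1}{15}$ ($B{\left(h \right)} = \frac{1}{-15} = - \frac{1}{15}$)
$18512 + \left(B{\left(K{\left(5 + 3 \right)} \right)} + 78\right) \left(-90\right) = 18512 + \left(- \frac{1}{15} + 78\right) \left(-90\right) = 18512 + \frac{1169}{15} \left(-90\right) = 18512 - 7014 = 11498$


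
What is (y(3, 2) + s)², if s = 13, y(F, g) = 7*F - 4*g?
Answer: 676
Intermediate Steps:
y(F, g) = -4*g + 7*F
(y(3, 2) + s)² = ((-4*2 + 7*3) + 13)² = ((-8 + 21) + 13)² = (13 + 13)² = 26² = 676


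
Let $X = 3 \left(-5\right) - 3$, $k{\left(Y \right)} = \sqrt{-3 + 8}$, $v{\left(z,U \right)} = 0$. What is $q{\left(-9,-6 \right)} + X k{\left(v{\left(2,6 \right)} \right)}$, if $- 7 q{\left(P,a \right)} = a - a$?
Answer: $- 18 \sqrt{5} \approx -40.249$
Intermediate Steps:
$k{\left(Y \right)} = \sqrt{5}$
$q{\left(P,a \right)} = 0$ ($q{\left(P,a \right)} = - \frac{a - a}{7} = \left(- \frac{1}{7}\right) 0 = 0$)
$X = -18$ ($X = -15 - 3 = -18$)
$q{\left(-9,-6 \right)} + X k{\left(v{\left(2,6 \right)} \right)} = 0 - 18 \sqrt{5} = - 18 \sqrt{5}$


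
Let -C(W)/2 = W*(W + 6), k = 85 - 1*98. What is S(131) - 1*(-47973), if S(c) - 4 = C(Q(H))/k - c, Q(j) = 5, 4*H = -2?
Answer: 622108/13 ≈ 47854.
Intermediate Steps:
H = -½ (H = (¼)*(-2) = -½ ≈ -0.50000)
k = -13 (k = 85 - 98 = -13)
C(W) = -2*W*(6 + W) (C(W) = -2*W*(W + 6) = -2*W*(6 + W))
S(c) = 162/13 - c (S(c) = 4 + (-2*5*(6 + 5)/(-13) - c) = 4 + (-2*5*11*(-1/13) - c) = 4 + (-110*(-1/13) - c) = 4 + (110/13 - c) = 162/13 - c)
S(131) - 1*(-47973) = (162/13 - 1*131) - 1*(-47973) = (162/13 - 131) + 47973 = -1541/13 + 47973 = 622108/13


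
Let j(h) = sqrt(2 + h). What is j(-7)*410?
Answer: 410*I*sqrt(5) ≈ 916.79*I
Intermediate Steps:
j(-7)*410 = sqrt(2 - 7)*410 = sqrt(-5)*410 = (I*sqrt(5))*410 = 410*I*sqrt(5)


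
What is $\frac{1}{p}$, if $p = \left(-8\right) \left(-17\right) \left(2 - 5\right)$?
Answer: $- \frac{1}{408} \approx -0.002451$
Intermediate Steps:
$p = -408$ ($p = 136 \left(2 - 5\right) = 136 \left(-3\right) = -408$)
$\frac{1}{p} = \frac{1}{-408} = - \frac{1}{408}$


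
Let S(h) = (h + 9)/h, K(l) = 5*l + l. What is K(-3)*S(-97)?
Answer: -1584/97 ≈ -16.330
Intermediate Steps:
K(l) = 6*l
S(h) = (9 + h)/h
K(-3)*S(-97) = (6*(-3))*((9 - 97)/(-97)) = -(-18)*(-88)/97 = -18*88/97 = -1584/97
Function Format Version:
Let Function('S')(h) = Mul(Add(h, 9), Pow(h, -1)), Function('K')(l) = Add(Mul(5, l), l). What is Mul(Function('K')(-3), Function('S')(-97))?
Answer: Rational(-1584, 97) ≈ -16.330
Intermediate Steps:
Function('K')(l) = Mul(6, l)
Function('S')(h) = Mul(Pow(h, -1), Add(9, h)) (Function('S')(h) = Mul(Add(9, h), Pow(h, -1)) = Mul(Pow(h, -1), Add(9, h)))
Mul(Function('K')(-3), Function('S')(-97)) = Mul(Mul(6, -3), Mul(Pow(-97, -1), Add(9, -97))) = Mul(-18, Mul(Rational(-1, 97), -88)) = Mul(-18, Rational(88, 97)) = Rational(-1584, 97)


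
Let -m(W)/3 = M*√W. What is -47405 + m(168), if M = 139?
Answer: -47405 - 834*√42 ≈ -52810.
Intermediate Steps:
m(W) = -417*√W
-47405 + m(168) = -47405 - 834*√42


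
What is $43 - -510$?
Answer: $553$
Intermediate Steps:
$43 - -510 = 43 + 510 = 553$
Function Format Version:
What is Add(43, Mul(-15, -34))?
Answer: 553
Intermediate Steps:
Add(43, Mul(-15, -34)) = Add(43, 510) = 553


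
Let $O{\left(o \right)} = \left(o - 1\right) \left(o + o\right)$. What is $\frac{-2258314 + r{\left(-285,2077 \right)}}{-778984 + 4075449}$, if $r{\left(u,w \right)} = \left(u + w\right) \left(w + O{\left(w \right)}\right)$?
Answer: $\frac{15455141238}{3296465} \approx 4688.4$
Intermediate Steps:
$O{\left(o \right)} = 2 o \left(-1 + o\right)$ ($O{\left(o \right)} = \left(-1 + o\right) 2 o = 2 o \left(-1 + o\right)$)
$r{\left(u,w \right)} = \left(u + w\right) \left(w + 2 w \left(-1 + w\right)\right)$
$\frac{-2258314 + r{\left(-285,2077 \right)}}{-778984 + 4075449} = \frac{-2258314 + 2077 \left(\left(-1\right) \left(-285\right) - 2077 + 2 \cdot 2077^{2} + 2 \left(-285\right) 2077\right)}{-778984 + 4075449} = \frac{-2258314 + 2077 \left(285 - 2077 + 2 \cdot 4313929 - 1183890\right)}{3296465} = \left(-2258314 + 2077 \left(285 - 2077 + 8627858 - 1183890\right)\right) \frac{1}{3296465} = \left(-2258314 + 2077 \cdot 7442176\right) \frac{1}{3296465} = \left(-2258314 + 15457399552\right) \frac{1}{3296465} = 15455141238 \cdot \frac{1}{3296465} = \frac{15455141238}{3296465}$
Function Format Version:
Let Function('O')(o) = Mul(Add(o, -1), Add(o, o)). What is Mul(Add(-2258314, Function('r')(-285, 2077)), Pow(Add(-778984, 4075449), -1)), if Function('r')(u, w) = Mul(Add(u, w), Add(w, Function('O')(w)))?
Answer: Rational(15455141238, 3296465) ≈ 4688.4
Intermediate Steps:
Function('O')(o) = Mul(2, o, Add(-1, o)) (Function('O')(o) = Mul(Add(-1, o), Mul(2, o)) = Mul(2, o, Add(-1, o)))
Function('r')(u, w) = Mul(Add(u, w), Add(w, Mul(2, w, Add(-1, w))))
Mul(Add(-2258314, Function('r')(-285, 2077)), Pow(Add(-778984, 4075449), -1)) = Mul(Add(-2258314, Mul(2077, Add(Mul(-1, -285), Mul(-1, 2077), Mul(2, Pow(2077, 2)), Mul(2, -285, 2077)))), Pow(Add(-778984, 4075449), -1)) = Mul(Add(-2258314, Mul(2077, Add(285, -2077, Mul(2, 4313929), -1183890))), Pow(3296465, -1)) = Mul(Add(-2258314, Mul(2077, Add(285, -2077, 8627858, -1183890))), Rational(1, 3296465)) = Mul(Add(-2258314, Mul(2077, 7442176)), Rational(1, 3296465)) = Mul(Add(-2258314, 15457399552), Rational(1, 3296465)) = Mul(15455141238, Rational(1, 3296465)) = Rational(15455141238, 3296465)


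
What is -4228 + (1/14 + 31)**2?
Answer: -639463/196 ≈ -3262.6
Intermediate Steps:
-4228 + (1/14 + 31)**2 = -4228 + (435/14)**2 = -4228 + 189225/196 = -639463/196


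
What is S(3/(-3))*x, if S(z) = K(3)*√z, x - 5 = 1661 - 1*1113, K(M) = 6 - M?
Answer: 1659*I ≈ 1659.0*I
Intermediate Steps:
x = 553 (x = 5 + (1661 - 1*1113) = 5 + (1661 - 1113) = 5 + 548 = 553)
S(z) = 3*√z (S(z) = (6 - 1*3)*√z = (6 - 3)*√z = 3*√z)
S(3/(-3))*x = (3*√(3/(-3)))*553 = (3*√(3*(-⅓)))*553 = (3*√(-1))*553 = (3*I)*553 = 1659*I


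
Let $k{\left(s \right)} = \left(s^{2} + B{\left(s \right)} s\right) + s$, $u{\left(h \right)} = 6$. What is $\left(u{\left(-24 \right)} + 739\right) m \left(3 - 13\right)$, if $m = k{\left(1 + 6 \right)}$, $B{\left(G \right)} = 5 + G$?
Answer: $-1043000$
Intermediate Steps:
$k{\left(s \right)} = s + s^{2} + s \left(5 + s\right)$ ($k{\left(s \right)} = \left(s^{2} + \left(5 + s\right) s\right) + s = \left(s^{2} + s \left(5 + s\right)\right) + s = s + s^{2} + s \left(5 + s\right)$)
$m = 140$ ($m = 2 \left(1 + 6\right) \left(3 + \left(1 + 6\right)\right) = 2 \cdot 7 \left(3 + 7\right) = 2 \cdot 7 \cdot 10 = 140$)
$\left(u{\left(-24 \right)} + 739\right) m \left(3 - 13\right) = \left(6 + 739\right) 140 \left(3 - 13\right) = 745 \cdot 140 \left(-10\right) = 745 \left(-1400\right) = -1043000$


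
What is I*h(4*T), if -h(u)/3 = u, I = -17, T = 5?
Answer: 1020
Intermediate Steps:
h(u) = -3*u
I*h(4*T) = -(-51)*4*5 = -(-51)*20 = -17*(-60) = 1020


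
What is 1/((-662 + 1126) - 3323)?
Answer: -1/2859 ≈ -0.00034977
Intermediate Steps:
1/((-662 + 1126) - 3323) = 1/(464 - 3323) = 1/(-2859) = -1/2859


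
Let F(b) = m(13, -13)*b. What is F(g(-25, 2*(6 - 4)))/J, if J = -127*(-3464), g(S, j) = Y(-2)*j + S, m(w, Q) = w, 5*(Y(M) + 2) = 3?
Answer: -1989/2199640 ≈ -0.00090424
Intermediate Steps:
Y(M) = -7/5 (Y(M) = -2 + (⅕)*3 = -2 + ⅗ = -7/5)
g(S, j) = S - 7*j/5 (g(S, j) = -7*j/5 + S = S - 7*j/5)
J = 439928
F(b) = 13*b
F(g(-25, 2*(6 - 4)))/J = (13*(-25 - 14*(6 - 4)/5))/439928 = (13*(-25 - 14*2/5))*(1/439928) = (13*(-25 - 7/5*4))*(1/439928) = (13*(-25 - 28/5))*(1/439928) = (13*(-153/5))*(1/439928) = -1989/5*1/439928 = -1989/2199640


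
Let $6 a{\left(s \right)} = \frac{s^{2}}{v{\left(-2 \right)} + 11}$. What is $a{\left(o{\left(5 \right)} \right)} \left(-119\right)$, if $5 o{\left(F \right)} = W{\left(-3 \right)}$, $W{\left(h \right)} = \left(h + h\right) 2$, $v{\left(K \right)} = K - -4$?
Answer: $- \frac{2856}{325} \approx -8.7877$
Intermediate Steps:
$v{\left(K \right)} = 4 + K$ ($v{\left(K \right)} = K + 4 = 4 + K$)
$W{\left(h \right)} = 4 h$ ($W{\left(h \right)} = 2 h 2 = 4 h$)
$o{\left(F \right)} = - \frac{12}{5}$ ($o{\left(F \right)} = \frac{4 \left(-3\right)}{5} = \frac{1}{5} \left(-12\right) = - \frac{12}{5}$)
$a{\left(s \right)} = \frac{s^{2}}{78}$ ($a{\left(s \right)} = \frac{\frac{1}{\left(4 - 2\right) + 11} s^{2}}{6} = \frac{\frac{1}{2 + 11} s^{2}}{6} = \frac{\frac{1}{13} s^{2}}{6} = \frac{s^{2}}{78}$)
$a{\left(o{\left(5 \right)} \right)} \left(-119\right) = \frac{\left(- \frac{12}{5}\right)^{2}}{78} \left(-119\right) = \frac{1}{78} \cdot \frac{144}{25} \left(-119\right) = \frac{24}{325} \left(-119\right) = - \frac{2856}{325}$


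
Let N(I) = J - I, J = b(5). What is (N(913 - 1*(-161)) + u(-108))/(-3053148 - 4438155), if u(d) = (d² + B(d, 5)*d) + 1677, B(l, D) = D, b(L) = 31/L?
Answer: -58666/37456515 ≈ -0.0015662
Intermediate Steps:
J = 31/5 ≈ 6.2000
N(I) = 31/5 - I
u(d) = 1677 + d² + 5*d (u(d) = (d² + 5*d) + 1677 = 1677 + d² + 5*d)
(N(913 - 1*(-161)) + u(-108))/(-3053148 - 4438155) = ((31/5 - (913 - 1*(-161))) + (1677 + (-108)² + 5*(-108)))/(-3053148 - 4438155) = ((31/5 - (913 + 161)) + (1677 + 11664 - 540))/(-7491303) = ((31/5 - 1*1074) + 12801)*(-1/7491303) = ((31/5 - 1074) + 12801)*(-1/7491303) = (-5339/5 + 12801)*(-1/7491303) = (58666/5)*(-1/7491303) = -58666/37456515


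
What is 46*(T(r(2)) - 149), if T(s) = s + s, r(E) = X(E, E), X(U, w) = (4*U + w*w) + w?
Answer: -5566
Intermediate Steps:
X(U, w) = w + w**2 + 4*U (X(U, w) = (4*U + w**2) + w = (w**2 + 4*U) + w = w + w**2 + 4*U)
r(E) = E**2 + 5*E (r(E) = E + E**2 + 4*E = E**2 + 5*E)
T(s) = 2*s
46*(T(r(2)) - 149) = 46*(2*(2*(5 + 2)) - 149) = 46*(2*(2*7) - 149) = 46*(2*14 - 149) = 46*(28 - 149) = 46*(-121) = -5566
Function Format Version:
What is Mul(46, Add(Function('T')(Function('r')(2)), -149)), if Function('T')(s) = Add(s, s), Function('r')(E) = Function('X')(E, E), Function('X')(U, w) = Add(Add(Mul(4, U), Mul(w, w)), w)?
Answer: -5566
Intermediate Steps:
Function('X')(U, w) = Add(w, Pow(w, 2), Mul(4, U)) (Function('X')(U, w) = Add(Add(Mul(4, U), Pow(w, 2)), w) = Add(Add(Pow(w, 2), Mul(4, U)), w) = Add(w, Pow(w, 2), Mul(4, U)))
Function('r')(E) = Add(Pow(E, 2), Mul(5, E)) (Function('r')(E) = Add(E, Pow(E, 2), Mul(4, E)) = Add(Pow(E, 2), Mul(5, E)))
Function('T')(s) = Mul(2, s)
Mul(46, Add(Function('T')(Function('r')(2)), -149)) = Mul(46, Add(Mul(2, Mul(2, Add(5, 2))), -149)) = Mul(46, Add(Mul(2, Mul(2, 7)), -149)) = Mul(46, Add(Mul(2, 14), -149)) = Mul(46, Add(28, -149)) = Mul(46, -121) = -5566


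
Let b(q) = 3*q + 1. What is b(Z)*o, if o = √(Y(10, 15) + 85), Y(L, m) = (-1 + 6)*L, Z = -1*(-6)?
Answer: 57*√15 ≈ 220.76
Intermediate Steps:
Z = 6
Y(L, m) = 5*L
b(q) = 1 + 3*q
o = 3*√15 (o = √(5*10 + 85) = √(50 + 85) = √135 = 3*√15 ≈ 11.619)
b(Z)*o = (1 + 3*6)*(3*√15) = (1 + 18)*(3*√15) = 19*(3*√15) = 57*√15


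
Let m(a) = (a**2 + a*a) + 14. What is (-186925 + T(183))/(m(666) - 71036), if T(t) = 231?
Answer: -93347/408045 ≈ -0.22877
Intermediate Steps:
m(a) = 14 + 2*a**2 (m(a) = (a**2 + a**2) + 14 = 2*a**2 + 14 = 14 + 2*a**2)
(-186925 + T(183))/(m(666) - 71036) = (-186925 + 231)/((14 + 2*666**2) - 71036) = -186694/((14 + 2*443556) - 71036) = -186694/((14 + 887112) - 71036) = -186694/(887126 - 71036) = -186694/816090 = -186694*1/816090 = -93347/408045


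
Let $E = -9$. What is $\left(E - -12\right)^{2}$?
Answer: $9$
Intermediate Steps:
$\left(E - -12\right)^{2} = \left(-9 - -12\right)^{2} = \left(-9 + 12\right)^{2} = 3^{2} = 9$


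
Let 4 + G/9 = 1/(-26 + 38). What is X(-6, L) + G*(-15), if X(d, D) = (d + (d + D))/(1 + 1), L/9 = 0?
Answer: 2091/4 ≈ 522.75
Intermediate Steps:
L = 0 (L = 9*0 = 0)
G = -141/4 (G = -36 + 9/(-26 + 38) = -36 + 9/12 = -36 + 9*(1/12) = -36 + ¾ = -141/4 ≈ -35.250)
X(d, D) = d + D/2 (X(d, D) = (d + (D + d))/2 = (D + 2*d)*(½) = d + D/2)
X(-6, L) + G*(-15) = (-6 + (½)*0) - 141/4*(-15) = (-6 + 0) + 2115/4 = -6 + 2115/4 = 2091/4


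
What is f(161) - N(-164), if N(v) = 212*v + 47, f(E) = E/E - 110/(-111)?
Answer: 3854252/111 ≈ 34723.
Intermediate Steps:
f(E) = 221/111 (f(E) = 1 - 110*(-1/111) = 1 + 110/111 = 221/111)
N(v) = 47 + 212*v
f(161) - N(-164) = 221/111 - (47 + 212*(-164)) = 221/111 - (47 - 34768) = 221/111 - 1*(-34721) = 221/111 + 34721 = 3854252/111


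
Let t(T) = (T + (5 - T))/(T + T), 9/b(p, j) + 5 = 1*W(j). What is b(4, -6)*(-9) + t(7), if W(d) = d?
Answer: 1189/154 ≈ 7.7208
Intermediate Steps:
b(p, j) = 9/(-5 + j) (b(p, j) = 9/(-5 + 1*j) = 9/(-5 + j))
t(T) = 5/(2*T) (t(T) = 5/((2*T)) = 5*(1/(2*T)) = 5/(2*T))
b(4, -6)*(-9) + t(7) = (9/(-5 - 6))*(-9) + (5/2)/7 = (9/(-11))*(-9) + (5/2)*(1/7) = (9*(-1/11))*(-9) + 5/14 = -9/11*(-9) + 5/14 = 81/11 + 5/14 = 1189/154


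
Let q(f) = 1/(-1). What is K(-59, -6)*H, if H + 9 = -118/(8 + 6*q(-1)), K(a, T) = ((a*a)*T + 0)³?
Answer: 619547678119008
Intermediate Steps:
q(f) = -1
K(a, T) = T³*a⁶ (K(a, T) = (a²*T + 0)³ = (T*a² + 0)³ = (T*a²)³ = T³*a⁶)
H = -68 (H = -9 - 118/(8 + 6*(-1)) = -9 - 118/(8 - 6) = -9 - 118/2 = -9 - 118*½ = -9 - 59 = -68)
K(-59, -6)*H = ((-6)³*(-59)⁶)*(-68) = -216*42180533641*(-68) = -9110995266456*(-68) = 619547678119008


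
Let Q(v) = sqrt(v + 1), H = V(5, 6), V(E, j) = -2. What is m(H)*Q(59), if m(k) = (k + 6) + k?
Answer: 4*sqrt(15) ≈ 15.492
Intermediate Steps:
H = -2
Q(v) = sqrt(1 + v)
m(k) = 6 + 2*k (m(k) = (6 + k) + k = 6 + 2*k)
m(H)*Q(59) = (6 + 2*(-2))*sqrt(1 + 59) = (6 - 4)*sqrt(60) = 2*(2*sqrt(15)) = 4*sqrt(15)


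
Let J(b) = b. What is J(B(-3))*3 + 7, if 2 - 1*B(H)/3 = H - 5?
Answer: 97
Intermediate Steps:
B(H) = 21 - 3*H (B(H) = 6 - 3*(H - 5) = 6 - 3*(-5 + H) = 6 + (15 - 3*H) = 21 - 3*H)
J(B(-3))*3 + 7 = (21 - 3*(-3))*3 + 7 = (21 + 9)*3 + 7 = 30*3 + 7 = 90 + 7 = 97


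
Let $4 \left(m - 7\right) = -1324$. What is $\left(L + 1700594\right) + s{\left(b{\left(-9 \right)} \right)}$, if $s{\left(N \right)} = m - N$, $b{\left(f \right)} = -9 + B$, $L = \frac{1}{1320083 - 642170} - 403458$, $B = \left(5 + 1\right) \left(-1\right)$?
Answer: $\frac{879135882052}{677913} \approx 1.2968 \cdot 10^{6}$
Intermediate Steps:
$m = -324$ ($m = 7 + \frac{1}{4} \left(-1324\right) = 7 - 331 = -324$)
$B = -6$ ($B = 6 \left(-1\right) = -6$)
$L = - \frac{273509423153}{677913}$ ($L = \frac{1}{677913} - 403458 = - \frac{273509423153}{677913} \approx -4.0346 \cdot 10^{5}$)
$b{\left(f \right)} = -15$ ($b{\left(f \right)} = -9 - 6 = -15$)
$s{\left(N \right)} = -324 - N$
$\left(L + 1700594\right) + s{\left(b{\left(-9 \right)} \right)} = \left(- \frac{273509423153}{677913} + 1700594\right) - 309 = \frac{879345357169}{677913} + \left(-324 + 15\right) = \frac{879345357169}{677913} - 309 = \frac{879135882052}{677913}$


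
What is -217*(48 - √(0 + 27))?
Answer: -10416 + 651*√3 ≈ -9288.4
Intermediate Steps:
-217*(48 - √(0 + 27)) = -217*(48 - √27) = -217*(48 - 3*√3) = -10416 + 651*√3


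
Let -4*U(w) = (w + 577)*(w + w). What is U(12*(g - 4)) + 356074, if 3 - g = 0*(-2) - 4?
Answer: 345040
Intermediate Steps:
g = 7 (g = 3 - (0*(-2) - 4) = 3 - (0 - 4) = 3 - 1*(-4) = 3 + 4 = 7)
U(w) = -w*(577 + w)/2 (U(w) = -(w + 577)*(w + w)/4 = -(577 + w)*2*w/4 = -w*(577 + w)/2)
U(12*(g - 4)) + 356074 = -12*(7 - 4)*(577 + 12*(7 - 4))/2 + 356074 = -12*3*(577 + 12*3)/2 + 356074 = -½*36*(577 + 36) + 356074 = -½*36*613 + 356074 = -11034 + 356074 = 345040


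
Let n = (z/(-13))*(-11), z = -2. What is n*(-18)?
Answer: 396/13 ≈ 30.462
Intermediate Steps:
n = -22/13 (n = -2/(-13)*(-11) = -2*(-1/13)*(-11) = (2/13)*(-11) = -22/13 ≈ -1.6923)
n*(-18) = -22/13*(-18) = 396/13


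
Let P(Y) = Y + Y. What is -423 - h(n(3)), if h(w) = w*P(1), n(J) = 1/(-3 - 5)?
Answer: -1691/4 ≈ -422.75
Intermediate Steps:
P(Y) = 2*Y
n(J) = -1/8 (n(J) = 1/(-8) = -1/8)
h(w) = 2*w (h(w) = w*(2*1) = w*2 = 2*w)
-423 - h(n(3)) = -423 - 2*(-1)/8 = -423 - 1*(-1/4) = -423 + 1/4 = -1691/4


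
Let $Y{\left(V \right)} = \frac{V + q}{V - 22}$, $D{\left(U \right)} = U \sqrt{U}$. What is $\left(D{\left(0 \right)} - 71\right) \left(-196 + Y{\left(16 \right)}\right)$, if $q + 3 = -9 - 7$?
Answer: $\frac{27761}{2} \approx 13881.0$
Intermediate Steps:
$q = -19$ ($q = -3 - 16 = -19$)
$D{\left(U \right)} = U^{\frac{3}{2}}$
$Y{\left(V \right)} = \frac{-19 + V}{-22 + V}$ ($Y{\left(V \right)} = \frac{V - 19}{V - 22} = \frac{-19 + V}{-22 + V}$)
$\left(D{\left(0 \right)} - 71\right) \left(-196 + Y{\left(16 \right)}\right) = \left(0^{\frac{3}{2}} - 71\right) \left(-196 + \frac{-19 + 16}{-22 + 16}\right) = \left(0 + \left(-225 + 154\right)\right) \left(-196 + \frac{1}{-6} \left(-3\right)\right) = \left(0 - 71\right) \left(-196 - - \frac{1}{2}\right) = - 71 \left(-196 + \frac{1}{2}\right) = \left(-71\right) \left(- \frac{391}{2}\right) = \frac{27761}{2}$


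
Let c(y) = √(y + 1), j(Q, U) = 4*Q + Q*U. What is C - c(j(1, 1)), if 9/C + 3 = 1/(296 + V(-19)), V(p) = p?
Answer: -2493/830 - √6 ≈ -5.4531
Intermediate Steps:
c(y) = √(1 + y)
C = -2493/830 (C = 9/(-3 + 1/(296 - 19)) = 9/(-3 + 1/277) = 9/(-830/277) = 9*(-277/830) = -2493/830 ≈ -3.0036)
C - c(j(1, 1)) = -2493/830 - √(1 + 1*(4 + 1)) = -2493/830 - √(1 + 1*5) = -2493/830 - √(1 + 5) = -2493/830 - √6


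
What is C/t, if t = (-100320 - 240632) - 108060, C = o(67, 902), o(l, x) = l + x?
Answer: -969/449012 ≈ -0.0021581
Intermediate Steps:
C = 969 (C = 67 + 902 = 969)
t = -449012 (t = -340952 - 108060 = -449012)
C/t = 969/(-449012) = 969*(-1/449012) = -969/449012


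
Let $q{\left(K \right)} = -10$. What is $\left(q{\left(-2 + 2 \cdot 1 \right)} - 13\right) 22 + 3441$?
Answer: $2935$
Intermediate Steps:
$\left(q{\left(-2 + 2 \cdot 1 \right)} - 13\right) 22 + 3441 = \left(-10 - 13\right) 22 + 3441 = \left(-23\right) 22 + 3441 = -506 + 3441 = 2935$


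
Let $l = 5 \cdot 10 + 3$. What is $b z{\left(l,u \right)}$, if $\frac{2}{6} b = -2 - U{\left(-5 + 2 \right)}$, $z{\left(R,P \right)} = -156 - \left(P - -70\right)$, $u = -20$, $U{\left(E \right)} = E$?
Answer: $-618$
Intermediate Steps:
$l = 53$ ($l = 50 + 3 = 53$)
$z{\left(R,P \right)} = -226 - P$ ($z{\left(R,P \right)} = -156 - \left(P + 70\right) = -156 - \left(70 + P\right) = -226 - P$)
$b = 3$ ($b = 3 \left(-2 - \left(-5 + 2\right)\right) = 3 \left(-2 - -3\right) = 3 \left(-2 + 3\right) = 3 \cdot 1 = 3$)
$b z{\left(l,u \right)} = 3 \left(-226 - -20\right) = 3 \left(-226 + 20\right) = 3 \left(-206\right) = -618$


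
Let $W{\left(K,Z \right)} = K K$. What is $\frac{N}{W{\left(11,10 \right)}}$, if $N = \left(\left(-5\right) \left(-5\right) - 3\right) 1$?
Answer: $\frac{2}{11} \approx 0.18182$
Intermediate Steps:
$N = 22$ ($N = \left(25 - 3\right) 1 = 22 \cdot 1 = 22$)
$W{\left(K,Z \right)} = K^{2}$
$\frac{N}{W{\left(11,10 \right)}} = \frac{1}{11^{2}} \cdot 22 = \frac{1}{121} \cdot 22 = \frac{2}{11}$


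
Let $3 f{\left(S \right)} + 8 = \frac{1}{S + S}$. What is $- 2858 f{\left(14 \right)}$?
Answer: $\frac{318667}{42} \approx 7587.3$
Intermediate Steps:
$f{\left(S \right)} = - \frac{8}{3} + \frac{1}{6 S}$ ($f{\left(S \right)} = - \frac{8}{3} + \frac{1}{3 \left(S + S\right)} = - \frac{8}{3} + \frac{1}{3 \cdot 2 S} = - \frac{8}{3} + \frac{\frac{1}{2} \frac{1}{S}}{3} = - \frac{8}{3} + \frac{1}{6 S}$)
$- 2858 f{\left(14 \right)} = - 2858 \frac{1 - 224}{6 \cdot 14} = - 2858 \cdot \frac{1}{6} \cdot \frac{1}{14} \left(1 - 224\right) = - 2858 \cdot \frac{1}{6} \cdot \frac{1}{14} \left(-223\right) = \left(-2858\right) \left(- \frac{223}{84}\right) = \frac{318667}{42}$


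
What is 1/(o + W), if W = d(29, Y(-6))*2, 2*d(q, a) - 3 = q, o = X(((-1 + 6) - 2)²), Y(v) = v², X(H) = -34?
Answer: -½ ≈ -0.50000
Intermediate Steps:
o = -34
d(q, a) = 3/2 + q/2
W = 32 (W = (3/2 + (½)*29)*2 = (3/2 + 29/2)*2 = 16*2 = 32)
1/(o + W) = 1/(-34 + 32) = 1/(-2) = -½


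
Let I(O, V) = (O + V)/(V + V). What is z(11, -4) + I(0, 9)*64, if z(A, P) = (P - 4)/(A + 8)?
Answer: 600/19 ≈ 31.579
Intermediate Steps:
z(A, P) = (-4 + P)/(8 + A)
I(O, V) = (O + V)/(2*V) (I(O, V) = (O + V)/((2*V)) = (O + V)*(1/(2*V)) = (O + V)/(2*V))
z(11, -4) + I(0, 9)*64 = (-4 - 4)/(8 + 11) + ((1/2)*(0 + 9)/9)*64 = -8/19 + ((1/2)*(1/9)*9)*64 = (1/19)*(-8) + (1/2)*64 = -8/19 + 32 = 600/19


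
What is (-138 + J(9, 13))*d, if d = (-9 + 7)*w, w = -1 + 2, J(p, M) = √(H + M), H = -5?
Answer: 276 - 4*√2 ≈ 270.34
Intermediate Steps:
J(p, M) = √(-5 + M)
w = 1
d = -2 (d = (-9 + 7)*1 = -2*1 = -2)
(-138 + J(9, 13))*d = (-138 + √(-5 + 13))*(-2) = (-138 + √8)*(-2) = (-138 + 2*√2)*(-2) = 276 - 4*√2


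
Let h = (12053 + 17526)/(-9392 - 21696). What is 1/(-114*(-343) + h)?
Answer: 31088/1215573397 ≈ 2.5575e-5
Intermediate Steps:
h = -29579/31088 (h = 29579/(-31088) = 29579*(-1/31088) = -29579/31088 ≈ -0.95146)
1/(-114*(-343) + h) = 1/(-114*(-343) - 29579/31088) = 1/(39102 - 29579/31088) = 1/(1215573397/31088) = 31088/1215573397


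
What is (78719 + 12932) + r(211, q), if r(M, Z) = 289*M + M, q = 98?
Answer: 152841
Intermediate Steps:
r(M, Z) = 290*M
(78719 + 12932) + r(211, q) = (78719 + 12932) + 290*211 = 91651 + 61190 = 152841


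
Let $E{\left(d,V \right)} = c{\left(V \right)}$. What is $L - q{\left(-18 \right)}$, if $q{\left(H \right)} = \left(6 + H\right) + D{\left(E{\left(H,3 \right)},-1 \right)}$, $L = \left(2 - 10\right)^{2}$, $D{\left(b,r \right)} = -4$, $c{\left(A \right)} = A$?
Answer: $80$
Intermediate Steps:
$E{\left(d,V \right)} = V$
$L = 64$ ($L = \left(-8\right)^{2} = 64$)
$q{\left(H \right)} = 2 + H$ ($q{\left(H \right)} = \left(6 + H\right) - 4 = 2 + H$)
$L - q{\left(-18 \right)} = 64 - \left(2 - 18\right) = 64 - -16 = 64 + 16 = 80$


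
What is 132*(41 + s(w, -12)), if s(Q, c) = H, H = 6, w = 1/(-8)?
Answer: 6204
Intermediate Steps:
w = -⅛ ≈ -0.12500
s(Q, c) = 6
132*(41 + s(w, -12)) = 132*(41 + 6) = 132*47 = 6204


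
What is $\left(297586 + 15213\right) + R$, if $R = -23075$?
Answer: $289724$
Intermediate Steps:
$\left(297586 + 15213\right) + R = \left(297586 + 15213\right) - 23075 = 312799 - 23075 = 289724$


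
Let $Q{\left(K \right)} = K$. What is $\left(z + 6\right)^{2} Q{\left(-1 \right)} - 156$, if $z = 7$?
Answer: $-325$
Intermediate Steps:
$\left(z + 6\right)^{2} Q{\left(-1 \right)} - 156 = \left(7 + 6\right)^{2} \left(-1\right) - 156 = 13^{2} \left(-1\right) - 156 = 169 \left(-1\right) - 156 = -169 - 156 = -325$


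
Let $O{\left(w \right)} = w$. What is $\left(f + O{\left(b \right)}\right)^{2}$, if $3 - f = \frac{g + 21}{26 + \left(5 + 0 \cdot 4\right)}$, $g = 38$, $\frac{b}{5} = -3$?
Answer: $\frac{185761}{961} \approx 193.3$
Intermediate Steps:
$b = -15$ ($b = 5 \left(-3\right) = -15$)
$f = \frac{34}{31}$ ($f = 3 - \frac{38 + 21}{26 + \left(5 + 0 \cdot 4\right)} = 3 - \frac{59}{26 + \left(5 + 0\right)} = 3 - \frac{59}{26 + 5} = 3 - \frac{59}{31} = \frac{34}{31} \approx 1.0968$)
$\left(f + O{\left(b \right)}\right)^{2} = \left(\frac{34}{31} - 15\right)^{2} = \left(- \frac{431}{31}\right)^{2} = \frac{185761}{961}$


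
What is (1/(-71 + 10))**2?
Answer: 1/3721 ≈ 0.00026874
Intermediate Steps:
(1/(-71 + 10))**2 = (1/(-61))**2 = (-1/61)**2 = 1/3721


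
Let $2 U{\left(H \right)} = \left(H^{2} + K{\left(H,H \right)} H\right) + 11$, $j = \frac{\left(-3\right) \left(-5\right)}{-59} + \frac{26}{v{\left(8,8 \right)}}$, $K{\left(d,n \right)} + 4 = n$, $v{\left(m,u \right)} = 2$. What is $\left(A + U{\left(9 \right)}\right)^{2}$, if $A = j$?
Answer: $\frac{91910569}{13924} \approx 6600.9$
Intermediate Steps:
$K{\left(d,n \right)} = -4 + n$
$j = \frac{752}{59}$ ($j = \frac{\left(-3\right) \left(-5\right)}{-59} + \frac{26}{2} = 15 \left(- \frac{1}{59}\right) + 26 \cdot \frac{1}{2} = - \frac{15}{59} + 13 = \frac{752}{59} \approx 12.746$)
$U{\left(H \right)} = \frac{11}{2} + \frac{H^{2}}{2} + \frac{H \left(-4 + H\right)}{2}$ ($U{\left(H \right)} = \frac{\left(H^{2} + \left(-4 + H\right) H\right) + 11}{2} = \frac{\left(H^{2} + H \left(-4 + H\right)\right) + 11}{2} = \frac{11 + H^{2} + H \left(-4 + H\right)}{2} = \frac{11}{2} + \frac{H^{2}}{2} + \frac{H \left(-4 + H\right)}{2}$)
$A = \frac{752}{59} \approx 12.746$
$\left(A + U{\left(9 \right)}\right)^{2} = \left(\frac{752}{59} + \left(\frac{11}{2} + 9^{2} - 18\right)\right)^{2} = \left(\frac{752}{59} + \left(\frac{11}{2} + 81 - 18\right)\right)^{2} = \left(\frac{752}{59} + \frac{137}{2}\right)^{2} = \left(\frac{9587}{118}\right)^{2} = \frac{91910569}{13924}$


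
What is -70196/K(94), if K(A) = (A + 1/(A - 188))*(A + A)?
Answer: -35098/8835 ≈ -3.9726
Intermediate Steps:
K(A) = 2*A*(A + 1/(-188 + A)) (K(A) = (A + 1/(-188 + A))*(2*A) = 2*A*(A + 1/(-188 + A)))
-70196/K(94) = -70196*(-188 + 94)/(188*(1 + 94² - 188*94)) = -70196*(-1/(2*(1 + 8836 - 17672))) = -70196/(2*94*(-1/94)*(-8835)) = -70196/17670 = -70196*1/17670 = -35098/8835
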